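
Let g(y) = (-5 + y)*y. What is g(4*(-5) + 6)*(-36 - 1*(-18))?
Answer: -4788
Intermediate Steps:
g(y) = y*(-5 + y)
g(4*(-5) + 6)*(-36 - 1*(-18)) = ((4*(-5) + 6)*(-5 + (4*(-5) + 6)))*(-36 - 1*(-18)) = ((-20 + 6)*(-5 + (-20 + 6)))*(-36 + 18) = -14*(-5 - 14)*(-18) = -14*(-19)*(-18) = 266*(-18) = -4788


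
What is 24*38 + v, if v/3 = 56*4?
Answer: 1584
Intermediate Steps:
v = 672 (v = 3*(56*4) = 3*224 = 672)
24*38 + v = 24*38 + 672 = 912 + 672 = 1584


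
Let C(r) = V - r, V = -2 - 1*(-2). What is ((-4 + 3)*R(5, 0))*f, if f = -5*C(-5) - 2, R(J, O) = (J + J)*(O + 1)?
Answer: 270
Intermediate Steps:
V = 0 (V = -2 + 2 = 0)
R(J, O) = 2*J*(1 + O) (R(J, O) = (2*J)*(1 + O) = 2*J*(1 + O))
C(r) = -r (C(r) = 0 - r = -r)
f = -27 (f = -(-5)*(-5) - 2 = -5*5 - 2 = -25 - 2 = -27)
((-4 + 3)*R(5, 0))*f = ((-4 + 3)*(2*5*(1 + 0)))*(-27) = -2*5*(-27) = -1*10*(-27) = -10*(-27) = 270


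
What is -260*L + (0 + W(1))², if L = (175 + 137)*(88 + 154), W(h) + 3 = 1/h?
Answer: -19631036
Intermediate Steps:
W(h) = -3 + 1/h
L = 75504 (L = 312*242 = 75504)
-260*L + (0 + W(1))² = -260*75504 + (0 + (-3 + 1/1))² = -19631040 + (0 + (-3 + 1))² = -19631040 + (0 - 2)² = -19631040 + (-2)² = -19631040 + 4 = -19631036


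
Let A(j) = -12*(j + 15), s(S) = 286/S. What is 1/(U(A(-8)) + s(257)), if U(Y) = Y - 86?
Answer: -257/43404 ≈ -0.0059211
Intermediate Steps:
A(j) = -180 - 12*j (A(j) = -12*(15 + j) = -180 - 12*j)
U(Y) = -86 + Y
1/(U(A(-8)) + s(257)) = 1/((-86 + (-180 - 12*(-8))) + 286/257) = 1/((-86 + (-180 + 96)) + 286*(1/257)) = 1/((-86 - 84) + 286/257) = 1/(-170 + 286/257) = 1/(-43404/257) = -257/43404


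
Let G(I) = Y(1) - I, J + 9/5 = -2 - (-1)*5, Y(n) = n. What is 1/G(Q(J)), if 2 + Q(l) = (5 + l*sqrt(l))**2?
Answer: -185375/3048578 + 9375*sqrt(30)/1524289 ≈ -0.027120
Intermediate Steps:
J = 6/5 (J = -9/5 + (-2 - (-1)*5) = -9/5 + (-2 - 1*(-5)) = -9/5 + (-2 + 5) = -9/5 + 3 = 6/5 ≈ 1.2000)
Q(l) = -2 + (5 + l**(3/2))**2 (Q(l) = -2 + (5 + l*sqrt(l))**2 = -2 + (5 + l**(3/2))**2)
G(I) = 1 - I
1/G(Q(J)) = 1/(1 - (-2 + (5 + (6/5)**(3/2))**2)) = 1/(1 - (-2 + (5 + 6*sqrt(30)/25)**2)) = 1/(1 + (2 - (5 + 6*sqrt(30)/25)**2)) = 1/(3 - (5 + 6*sqrt(30)/25)**2)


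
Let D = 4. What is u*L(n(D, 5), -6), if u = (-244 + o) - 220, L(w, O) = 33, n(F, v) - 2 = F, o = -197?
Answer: -21813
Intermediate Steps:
n(F, v) = 2 + F
u = -661 (u = (-244 - 197) - 220 = -441 - 220 = -661)
u*L(n(D, 5), -6) = -661*33 = -21813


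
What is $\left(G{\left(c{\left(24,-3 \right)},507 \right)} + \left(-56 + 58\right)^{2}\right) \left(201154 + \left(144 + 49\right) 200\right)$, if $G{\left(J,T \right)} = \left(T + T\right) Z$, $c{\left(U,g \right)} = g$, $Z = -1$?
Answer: $-242151540$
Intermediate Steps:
$G{\left(J,T \right)} = - 2 T$ ($G{\left(J,T \right)} = \left(T + T\right) \left(-1\right) = 2 T \left(-1\right) = - 2 T$)
$\left(G{\left(c{\left(24,-3 \right)},507 \right)} + \left(-56 + 58\right)^{2}\right) \left(201154 + \left(144 + 49\right) 200\right) = \left(\left(-2\right) 507 + \left(-56 + 58\right)^{2}\right) \left(201154 + \left(144 + 49\right) 200\right) = \left(-1014 + 2^{2}\right) \left(201154 + 193 \cdot 200\right) = \left(-1014 + 4\right) \left(201154 + 38600\right) = \left(-1010\right) 239754 = -242151540$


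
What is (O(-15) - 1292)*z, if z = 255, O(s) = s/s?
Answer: -329205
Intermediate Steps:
O(s) = 1
(O(-15) - 1292)*z = (1 - 1292)*255 = -1291*255 = -329205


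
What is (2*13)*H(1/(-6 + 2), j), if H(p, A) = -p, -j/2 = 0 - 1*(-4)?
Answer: 13/2 ≈ 6.5000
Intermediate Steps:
j = -8 (j = -2*(0 - 1*(-4)) = -2*(0 + 4) = -2*4 = -8)
(2*13)*H(1/(-6 + 2), j) = (2*13)*(-1/(-6 + 2)) = 26*(-1/(-4)) = 26*(-1*(-1/4)) = 26*(1/4) = 13/2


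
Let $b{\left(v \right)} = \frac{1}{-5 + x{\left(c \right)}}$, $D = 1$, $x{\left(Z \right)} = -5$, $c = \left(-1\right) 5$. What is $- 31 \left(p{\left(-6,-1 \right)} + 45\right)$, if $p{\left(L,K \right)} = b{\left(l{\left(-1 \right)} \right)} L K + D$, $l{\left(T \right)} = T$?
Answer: $- \frac{7037}{5} \approx -1407.4$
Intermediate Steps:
$c = -5$
$b{\left(v \right)} = - \frac{1}{10}$ ($b{\left(v \right)} = \frac{1}{-5 - 5} = \frac{1}{-10} = - \frac{1}{10}$)
$p{\left(L,K \right)} = 1 - \frac{K L}{10}$ ($p{\left(L,K \right)} = - \frac{L}{10} K + 1 = - \frac{K L}{10} + 1 = 1 - \frac{K L}{10}$)
$- 31 \left(p{\left(-6,-1 \right)} + 45\right) = - 31 \left(\left(1 - \left(- \frac{1}{10}\right) \left(-6\right)\right) + 45\right) = - 31 \left(\left(1 - \frac{3}{5}\right) + 45\right) = - 31 \left(\frac{2}{5} + 45\right) = \left(-31\right) \frac{227}{5} = - \frac{7037}{5}$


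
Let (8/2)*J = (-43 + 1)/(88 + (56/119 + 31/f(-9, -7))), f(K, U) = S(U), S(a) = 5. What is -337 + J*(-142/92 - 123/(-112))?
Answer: -1995621019/5922592 ≈ -336.95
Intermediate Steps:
f(K, U) = 5
J = -1785/16094 (J = ((-43 + 1)/(88 + (56/119 + 31/5)))/4 = (-42/(88 + (56*(1/119) + 31*(⅕))))/4 = (-42/(88 + (8/17 + 31/5)))/4 = (-42/(88 + 567/85))/4 = (-42/8047/85)/4 = (-42*85/8047)/4 = (¼)*(-3570/8047) = -1785/16094 ≈ -0.11091)
-337 + J*(-142/92 - 123/(-112)) = -337 - 1785*(-142/92 - 123/(-112))/16094 = -337 - 1785*(-142*1/92 - 123*(-1/112))/16094 = -337 - 1785*(-71/46 + 123/112)/16094 = -337 - 1785/16094*(-1147/2576) = -337 + 292485/5922592 = -1995621019/5922592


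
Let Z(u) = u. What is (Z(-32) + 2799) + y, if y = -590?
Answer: 2177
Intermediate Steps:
(Z(-32) + 2799) + y = (-32 + 2799) - 590 = 2767 - 590 = 2177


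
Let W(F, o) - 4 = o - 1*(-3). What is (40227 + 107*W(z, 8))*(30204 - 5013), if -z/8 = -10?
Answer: 1053789912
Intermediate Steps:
z = 80 (z = -8*(-10) = 80)
W(F, o) = 7 + o (W(F, o) = 4 + (o - 1*(-3)) = 4 + (o + 3) = 4 + (3 + o) = 7 + o)
(40227 + 107*W(z, 8))*(30204 - 5013) = (40227 + 107*(7 + 8))*(30204 - 5013) = (40227 + 107*15)*25191 = (40227 + 1605)*25191 = 41832*25191 = 1053789912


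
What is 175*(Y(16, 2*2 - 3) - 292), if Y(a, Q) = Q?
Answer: -50925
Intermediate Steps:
175*(Y(16, 2*2 - 3) - 292) = 175*((2*2 - 3) - 292) = 175*((4 - 3) - 292) = 175*(1 - 292) = 175*(-291) = -50925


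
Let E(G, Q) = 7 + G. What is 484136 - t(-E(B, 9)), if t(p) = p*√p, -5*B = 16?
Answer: 484136 + 19*I*√95/25 ≈ 4.8414e+5 + 7.4076*I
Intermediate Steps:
B = -16/5 (B = -⅕*16 = -16/5 ≈ -3.2000)
t(p) = p^(3/2)
484136 - t(-E(B, 9)) = 484136 - (-(7 - 16/5))^(3/2) = 484136 - (-1*19/5)^(3/2) = 484136 - (-19/5)^(3/2) = 484136 - (-19)*I*√95/25 = 484136 + 19*I*√95/25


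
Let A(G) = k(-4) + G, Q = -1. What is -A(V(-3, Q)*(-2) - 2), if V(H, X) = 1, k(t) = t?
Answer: 8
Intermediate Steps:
A(G) = -4 + G
-A(V(-3, Q)*(-2) - 2) = -(-4 + (1*(-2) - 2)) = -(-4 + (-2 - 2)) = -(-4 - 4) = -1*(-8) = 8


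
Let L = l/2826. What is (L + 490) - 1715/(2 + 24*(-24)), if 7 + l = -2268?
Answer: 28513625/57933 ≈ 492.18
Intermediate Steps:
l = -2275 (l = -7 - 2268 = -2275)
L = -2275/2826 ≈ -0.80503
(L + 490) - 1715/(2 + 24*(-24)) = (-2275/2826 + 490) - 1715/(2 + 24*(-24)) = 1382465/2826 - 1715/(2 - 576) = 1382465/2826 - 1715/(-574) = 1382465/2826 - 1715*(-1/574) = 1382465/2826 + 245/82 = 28513625/57933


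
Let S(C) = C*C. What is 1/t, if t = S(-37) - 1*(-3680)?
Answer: 1/5049 ≈ 0.00019806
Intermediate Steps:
S(C) = C²
t = 5049 (t = (-37)² - 1*(-3680) = 1369 + 3680 = 5049)
1/t = 1/5049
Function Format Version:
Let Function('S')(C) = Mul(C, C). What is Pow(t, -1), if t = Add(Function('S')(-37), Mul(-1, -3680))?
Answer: Rational(1, 5049) ≈ 0.00019806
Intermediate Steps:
Function('S')(C) = Pow(C, 2)
t = 5049 (t = Add(Pow(-37, 2), Mul(-1, -3680)) = Add(1369, 3680) = 5049)
Pow(t, -1) = Pow(5049, -1) = Rational(1, 5049)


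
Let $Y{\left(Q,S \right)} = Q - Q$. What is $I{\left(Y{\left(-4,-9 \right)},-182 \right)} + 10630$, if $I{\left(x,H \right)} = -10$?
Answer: $10620$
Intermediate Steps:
$Y{\left(Q,S \right)} = 0$
$I{\left(Y{\left(-4,-9 \right)},-182 \right)} + 10630 = -10 + 10630 = 10620$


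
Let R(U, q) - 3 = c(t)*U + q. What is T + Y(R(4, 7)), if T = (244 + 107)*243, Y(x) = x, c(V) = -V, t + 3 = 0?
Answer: 85315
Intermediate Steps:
t = -3 (t = -3 + 0 = -3)
R(U, q) = 3 + q + 3*U (R(U, q) = 3 + ((-1*(-3))*U + q) = 3 + (3*U + q) = 3 + (q + 3*U) = 3 + q + 3*U)
T = 85293 (T = 351*243 = 85293)
T + Y(R(4, 7)) = 85293 + (3 + 7 + 3*4) = 85293 + (3 + 7 + 12) = 85293 + 22 = 85315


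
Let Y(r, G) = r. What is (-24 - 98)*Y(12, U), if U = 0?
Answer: -1464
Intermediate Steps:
(-24 - 98)*Y(12, U) = (-24 - 98)*12 = -122*12 = -1464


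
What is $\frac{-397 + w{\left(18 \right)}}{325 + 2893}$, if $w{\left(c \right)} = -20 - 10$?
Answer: $- \frac{427}{3218} \approx -0.13269$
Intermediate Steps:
$w{\left(c \right)} = -30$ ($w{\left(c \right)} = -20 - 10 = -30$)
$\frac{-397 + w{\left(18 \right)}}{325 + 2893} = \frac{-397 - 30}{325 + 2893} = - \frac{427}{3218}$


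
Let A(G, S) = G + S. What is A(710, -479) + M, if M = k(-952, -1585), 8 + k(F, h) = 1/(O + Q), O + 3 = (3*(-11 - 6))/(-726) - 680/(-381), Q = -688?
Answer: 14169449333/63540545 ≈ 223.00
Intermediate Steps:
O = -105569/92202 (O = -3 + ((3*(-11 - 6))/(-726) - 680/(-381)) = -3 + ((3*(-17))*(-1/726) - 680*(-1/381)) = -3 + (-51*(-1/726) + 680/381) = -3 + (17/242 + 680/381) = -3 + 171037/92202 = -105569/92202 ≈ -1.1450)
k(F, h) = -508416562/63540545 (k(F, h) = -8 + 1/(-105569/92202 - 688) = -8 + 1/(-63540545/92202) = -8 - 92202/63540545 = -508416562/63540545)
M = -508416562/63540545 ≈ -8.0014
A(710, -479) + M = (710 - 479) - 508416562/63540545 = 231 - 508416562/63540545 = 14169449333/63540545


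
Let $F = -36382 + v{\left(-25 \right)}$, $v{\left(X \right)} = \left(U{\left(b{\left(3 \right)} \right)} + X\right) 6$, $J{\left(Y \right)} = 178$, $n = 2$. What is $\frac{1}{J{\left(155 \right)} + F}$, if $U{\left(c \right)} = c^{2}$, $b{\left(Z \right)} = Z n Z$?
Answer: $- \frac{1}{34410} \approx -2.9061 \cdot 10^{-5}$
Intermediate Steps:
$b{\left(Z \right)} = 2 Z^{2}$ ($b{\left(Z \right)} = Z 2 Z = 2 Z Z = 2 Z^{2}$)
$v{\left(X \right)} = 1944 + 6 X$ ($v{\left(X \right)} = \left(\left(2 \cdot 3^{2}\right)^{2} + X\right) 6 = \left(\left(2 \cdot 9\right)^{2} + X\right) 6 = \left(18^{2} + X\right) 6 = \left(324 + X\right) 6 = 1944 + 6 X$)
$F = -34588$ ($F = -36382 + \left(1944 + 6 \left(-25\right)\right) = -36382 + \left(1944 - 150\right) = -36382 + 1794 = -34588$)
$\frac{1}{J{\left(155 \right)} + F} = \frac{1}{178 - 34588} = \frac{1}{-34410} = - \frac{1}{34410}$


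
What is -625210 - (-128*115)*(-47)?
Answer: -1317050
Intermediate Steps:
-625210 - (-128*115)*(-47) = -625210 - (-14720)*(-47) = -625210 - 1*691840 = -625210 - 691840 = -1317050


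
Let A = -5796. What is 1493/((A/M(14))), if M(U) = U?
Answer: -1493/414 ≈ -3.6063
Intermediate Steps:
1493/((A/M(14))) = 1493/((-5796/14)) = 1493/((-5796*1/14)) = 1493/(-414) = 1493*(-1/414) = -1493/414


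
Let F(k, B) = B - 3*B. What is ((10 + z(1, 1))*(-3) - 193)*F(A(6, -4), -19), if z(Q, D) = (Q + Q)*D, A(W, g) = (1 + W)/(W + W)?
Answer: -8702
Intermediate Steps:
A(W, g) = (1 + W)/(2*W) (A(W, g) = (1 + W)/((2*W)) = (1 + W)*(1/(2*W)) = (1 + W)/(2*W))
F(k, B) = -2*B
z(Q, D) = 2*D*Q (z(Q, D) = (2*Q)*D = 2*D*Q)
((10 + z(1, 1))*(-3) - 193)*F(A(6, -4), -19) = ((10 + 2*1*1)*(-3) - 193)*(-2*(-19)) = ((10 + 2)*(-3) - 193)*38 = (12*(-3) - 193)*38 = (-36 - 193)*38 = -229*38 = -8702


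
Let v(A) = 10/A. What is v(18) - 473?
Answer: -4252/9 ≈ -472.44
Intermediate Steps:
v(18) - 473 = 10/18 - 473 = 10*(1/18) - 473 = 5/9 - 473 = -4252/9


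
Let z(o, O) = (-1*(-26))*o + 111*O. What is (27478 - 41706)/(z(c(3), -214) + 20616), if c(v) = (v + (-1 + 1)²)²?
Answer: 3557/726 ≈ 4.8995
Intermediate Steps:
c(v) = v² (c(v) = (v + 0²)² = (v + 0)² = v²)
z(o, O) = 26*o + 111*O
(27478 - 41706)/(z(c(3), -214) + 20616) = (27478 - 41706)/((26*3² + 111*(-214)) + 20616) = -14228/((26*9 - 23754) + 20616) = -14228/((234 - 23754) + 20616) = -14228/(-23520 + 20616) = -14228/(-2904) = -14228*(-1/2904) = 3557/726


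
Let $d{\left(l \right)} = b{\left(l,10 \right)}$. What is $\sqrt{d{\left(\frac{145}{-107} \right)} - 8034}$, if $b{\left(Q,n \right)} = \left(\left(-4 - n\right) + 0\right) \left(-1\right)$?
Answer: $2 i \sqrt{2005} \approx 89.554 i$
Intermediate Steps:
$b{\left(Q,n \right)} = 4 + n$ ($b{\left(Q,n \right)} = \left(-4 - n\right) \left(-1\right) = 4 + n$)
$d{\left(l \right)} = 14$ ($d{\left(l \right)} = 4 + 10 = 14$)
$\sqrt{d{\left(\frac{145}{-107} \right)} - 8034} = \sqrt{14 - 8034} = \sqrt{-8020} = 2 i \sqrt{2005}$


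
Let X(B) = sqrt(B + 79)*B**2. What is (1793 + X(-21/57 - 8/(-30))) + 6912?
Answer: 8705 + 841*sqrt(6408510)/23149125 ≈ 8705.1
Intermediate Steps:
X(B) = B**2*sqrt(79 + B) (X(B) = sqrt(79 + B)*B**2 = B**2*sqrt(79 + B))
(1793 + X(-21/57 - 8/(-30))) + 6912 = (1793 + (-21/57 - 8/(-30))**2*sqrt(79 + (-21/57 - 8/(-30)))) + 6912 = (1793 + (-21*1/57 - 8*(-1/30))**2*sqrt(79 + (-21*1/57 - 8*(-1/30)))) + 6912 = (1793 + (-7/19 + 4/15)**2*sqrt(79 + (-7/19 + 4/15))) + 6912 = (1793 + (-29/285)**2*sqrt(79 - 29/285)) + 6912 = (1793 + 841*sqrt(22486/285)/81225) + 6912 = (1793 + 841*(sqrt(6408510)/285)/81225) + 6912 = (1793 + 841*sqrt(6408510)/23149125) + 6912 = 8705 + 841*sqrt(6408510)/23149125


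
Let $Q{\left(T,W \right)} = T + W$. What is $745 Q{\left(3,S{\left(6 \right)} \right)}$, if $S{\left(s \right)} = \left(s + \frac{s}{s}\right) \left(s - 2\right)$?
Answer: $23095$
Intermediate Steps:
$S{\left(s \right)} = \left(1 + s\right) \left(-2 + s\right)$ ($S{\left(s \right)} = \left(s + 1\right) \left(-2 + s\right) = \left(1 + s\right) \left(-2 + s\right)$)
$745 Q{\left(3,S{\left(6 \right)} \right)} = 745 \left(3 - \left(8 - 36\right)\right) = 745 \left(3 - -28\right) = 745 \left(3 + 28\right) = 745 \cdot 31 = 23095$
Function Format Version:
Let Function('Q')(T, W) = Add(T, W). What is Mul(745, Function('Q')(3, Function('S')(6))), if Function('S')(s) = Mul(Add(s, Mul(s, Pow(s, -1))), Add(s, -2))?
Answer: 23095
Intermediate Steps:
Function('S')(s) = Mul(Add(1, s), Add(-2, s)) (Function('S')(s) = Mul(Add(s, 1), Add(-2, s)) = Mul(Add(1, s), Add(-2, s)))
Mul(745, Function('Q')(3, Function('S')(6))) = Mul(745, Add(3, Add(-2, Pow(6, 2), Mul(-1, 6)))) = Mul(745, Add(3, Add(-2, 36, -6))) = Mul(745, Add(3, 28)) = Mul(745, 31) = 23095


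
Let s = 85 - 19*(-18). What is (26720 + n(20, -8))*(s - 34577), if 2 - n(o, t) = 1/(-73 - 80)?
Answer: -139621148050/153 ≈ -9.1256e+8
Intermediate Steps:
n(o, t) = 307/153 (n(o, t) = 2 - 1/(-73 - 80) = 2 - 1/(-153) = 2 - 1*(-1/153) = 2 + 1/153 = 307/153)
s = 427 (s = 85 + 342 = 427)
(26720 + n(20, -8))*(s - 34577) = (26720 + 307/153)*(427 - 34577) = (4088467/153)*(-34150) = -139621148050/153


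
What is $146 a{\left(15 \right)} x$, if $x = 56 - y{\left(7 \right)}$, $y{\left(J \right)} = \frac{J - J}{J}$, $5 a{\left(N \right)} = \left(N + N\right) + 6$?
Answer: $\frac{294336}{5} \approx 58867.0$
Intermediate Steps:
$a{\left(N \right)} = \frac{6}{5} + \frac{2 N}{5}$ ($a{\left(N \right)} = \frac{\left(N + N\right) + 6}{5} = \frac{2 N + 6}{5} = \frac{6 + 2 N}{5} = \frac{6}{5} + \frac{2 N}{5}$)
$y{\left(J \right)} = 0$ ($y{\left(J \right)} = \frac{0}{J} = 0$)
$x = 56$ ($x = 56 - 0 = 56 + 0 = 56$)
$146 a{\left(15 \right)} x = 146 \left(\frac{6}{5} + \frac{2}{5} \cdot 15\right) 56 = 146 \left(\frac{6}{5} + 6\right) 56 = 146 \cdot \frac{36}{5} \cdot 56 = \frac{5256}{5} \cdot 56 = \frac{294336}{5}$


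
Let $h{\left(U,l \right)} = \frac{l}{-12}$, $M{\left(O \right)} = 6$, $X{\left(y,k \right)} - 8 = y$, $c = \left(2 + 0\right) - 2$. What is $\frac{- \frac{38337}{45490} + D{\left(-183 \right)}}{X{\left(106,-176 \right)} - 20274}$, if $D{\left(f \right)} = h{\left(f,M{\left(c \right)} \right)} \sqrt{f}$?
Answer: $\frac{12779}{305692800} + \frac{i \sqrt{183}}{40320} \approx 4.1803 \cdot 10^{-5} + 0.00033551 i$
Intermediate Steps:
$c = 0$ ($c = 2 - 2 = 0$)
$X{\left(y,k \right)} = 8 + y$
$h{\left(U,l \right)} = - \frac{l}{12}$ ($h{\left(U,l \right)} = l \left(- \frac{1}{12}\right) = - \frac{l}{12}$)
$D{\left(f \right)} = - \frac{\sqrt{f}}{2}$ ($D{\left(f \right)} = \left(- \frac{1}{12}\right) 6 \sqrt{f} = - \frac{\sqrt{f}}{2}$)
$\frac{- \frac{38337}{45490} + D{\left(-183 \right)}}{X{\left(106,-176 \right)} - 20274} = \frac{- \frac{38337}{45490} - \frac{\sqrt{-183}}{2}}{\left(8 + 106\right) - 20274} = \frac{\left(-38337\right) \frac{1}{45490} - \frac{i \sqrt{183}}{2}}{114 - 20274} = \frac{- \frac{38337}{45490} - \frac{i \sqrt{183}}{2}}{-20160} = \left(- \frac{38337}{45490} - \frac{i \sqrt{183}}{2}\right) \left(- \frac{1}{20160}\right) = \frac{12779}{305692800} + \frac{i \sqrt{183}}{40320}$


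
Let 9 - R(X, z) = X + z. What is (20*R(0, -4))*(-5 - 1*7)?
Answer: -3120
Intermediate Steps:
R(X, z) = 9 - X - z (R(X, z) = 9 - (X + z) = 9 + (-X - z) = 9 - X - z)
(20*R(0, -4))*(-5 - 1*7) = (20*(9 - 1*0 - 1*(-4)))*(-5 - 1*7) = (20*(9 + 0 + 4))*(-5 - 7) = (20*13)*(-12) = 260*(-12) = -3120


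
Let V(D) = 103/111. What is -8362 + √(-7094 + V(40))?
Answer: -8362 + I*√87393741/111 ≈ -8362.0 + 84.22*I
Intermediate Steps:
V(D) = 103/111 (V(D) = 103*(1/111) = 103/111)
-8362 + √(-7094 + V(40)) = -8362 + √(-7094 + 103/111) = -8362 + √(-787331/111) = -8362 + I*√87393741/111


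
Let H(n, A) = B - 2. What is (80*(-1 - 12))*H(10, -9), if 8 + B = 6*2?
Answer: -2080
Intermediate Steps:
B = 4 (B = -8 + 6*2 = -8 + 12 = 4)
H(n, A) = 2 (H(n, A) = 4 - 2 = 2)
(80*(-1 - 12))*H(10, -9) = (80*(-1 - 12))*2 = (80*(-13))*2 = -1040*2 = -2080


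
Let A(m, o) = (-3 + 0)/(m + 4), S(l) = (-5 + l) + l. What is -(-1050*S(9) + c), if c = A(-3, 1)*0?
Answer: 13650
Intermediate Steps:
S(l) = -5 + 2*l
A(m, o) = -3/(4 + m)
c = 0 (c = -3/(4 - 3)*0 = -3/1*0 = -3*1*0 = -3*0 = 0)
-(-1050*S(9) + c) = -(-1050*(-5 + 2*9) + 0) = -(-1050*(-5 + 18) + 0) = -(-1050*13 + 0) = -(-13650 + 0) = -1*(-13650) = 13650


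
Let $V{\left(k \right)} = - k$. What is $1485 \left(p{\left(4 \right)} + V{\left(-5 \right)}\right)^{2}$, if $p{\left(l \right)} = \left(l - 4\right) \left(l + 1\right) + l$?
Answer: $120285$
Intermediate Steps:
$p{\left(l \right)} = l + \left(1 + l\right) \left(-4 + l\right)$ ($p{\left(l \right)} = \left(-4 + l\right) \left(1 + l\right) + l = \left(1 + l\right) \left(-4 + l\right) + l = l + \left(1 + l\right) \left(-4 + l\right)$)
$1485 \left(p{\left(4 \right)} + V{\left(-5 \right)}\right)^{2} = 1485 \left(\left(-4 + 4^{2} - 8\right) - -5\right)^{2} = 1485 \left(\left(-4 + 16 - 8\right) + 5\right)^{2} = 1485 \left(4 + 5\right)^{2} = 1485 \cdot 9^{2} = 1485 \cdot 81 = 120285$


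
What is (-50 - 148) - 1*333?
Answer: -531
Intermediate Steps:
(-50 - 148) - 1*333 = -198 - 333 = -531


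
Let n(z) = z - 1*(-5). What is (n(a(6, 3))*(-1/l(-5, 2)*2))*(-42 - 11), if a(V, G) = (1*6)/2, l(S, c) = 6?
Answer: 424/3 ≈ 141.33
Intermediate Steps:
a(V, G) = 3 (a(V, G) = 6*(1/2) = 3)
n(z) = 5 + z (n(z) = z + 5 = 5 + z)
(n(a(6, 3))*(-1/l(-5, 2)*2))*(-42 - 11) = ((5 + 3)*(-1/6*2))*(-42 - 11) = (8*(-1*1/6*2))*(-53) = (8*(-1/6*2))*(-53) = (8*(-1/3))*(-53) = -8/3*(-53) = 424/3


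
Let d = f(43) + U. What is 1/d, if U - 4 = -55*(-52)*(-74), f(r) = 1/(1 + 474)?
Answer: -475/100527099 ≈ -4.7251e-6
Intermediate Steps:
f(r) = 1/475
U = -211636 (U = 4 - 55*(-52)*(-74) = 4 + 2860*(-74) = 4 - 211640 = -211636)
d = -100527099/475 (d = 1/475 - 211636 = -100527099/475 ≈ -2.1164e+5)
1/d = 1/(-100527099/475) = -475/100527099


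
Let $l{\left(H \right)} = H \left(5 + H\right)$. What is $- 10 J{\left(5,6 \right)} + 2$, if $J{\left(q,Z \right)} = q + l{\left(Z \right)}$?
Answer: $-708$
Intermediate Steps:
$J{\left(q,Z \right)} = q + Z \left(5 + Z\right)$
$- 10 J{\left(5,6 \right)} + 2 = - 10 \left(5 + 6 \left(5 + 6\right)\right) + 2 = - 10 \left(5 + 6 \cdot 11\right) + 2 = - 10 \left(5 + 66\right) + 2 = \left(-10\right) 71 + 2 = -710 + 2 = -708$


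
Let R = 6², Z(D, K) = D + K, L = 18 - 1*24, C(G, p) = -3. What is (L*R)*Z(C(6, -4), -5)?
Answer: 1728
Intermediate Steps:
L = -6 (L = 18 - 24 = -6)
R = 36
(L*R)*Z(C(6, -4), -5) = (-6*36)*(-3 - 5) = -216*(-8) = 1728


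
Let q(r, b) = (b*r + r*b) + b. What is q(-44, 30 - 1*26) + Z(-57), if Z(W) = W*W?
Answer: 2901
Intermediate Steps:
Z(W) = W²
q(r, b) = b + 2*b*r (q(r, b) = (b*r + b*r) + b = 2*b*r + b = b + 2*b*r)
q(-44, 30 - 1*26) + Z(-57) = (30 - 1*26)*(1 + 2*(-44)) + (-57)² = (30 - 26)*(1 - 88) + 3249 = 4*(-87) + 3249 = -348 + 3249 = 2901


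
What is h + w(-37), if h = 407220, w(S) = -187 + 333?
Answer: 407366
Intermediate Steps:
w(S) = 146
h + w(-37) = 407220 + 146 = 407366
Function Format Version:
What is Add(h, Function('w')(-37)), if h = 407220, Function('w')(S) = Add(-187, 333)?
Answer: 407366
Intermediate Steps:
Function('w')(S) = 146
Add(h, Function('w')(-37)) = Add(407220, 146) = 407366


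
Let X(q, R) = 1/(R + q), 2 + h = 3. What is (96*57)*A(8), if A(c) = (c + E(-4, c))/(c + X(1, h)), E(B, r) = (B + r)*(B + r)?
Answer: 262656/17 ≈ 15450.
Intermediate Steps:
h = 1 (h = -2 + 3 = 1)
E(B, r) = (B + r)**2
A(c) = (c + (-4 + c)**2)/(1/2 + c) (A(c) = (c + (-4 + c)**2)/(c + 1/(1 + 1)) = (c + (-4 + c)**2)/(c + 1/2) = (c + (-4 + c)**2)/(1/2 + c))
(96*57)*A(8) = (96*57)*(2*(8 + (-4 + 8)**2)/(1 + 2*8)) = 5472*(2*(8 + 4**2)/(1 + 16)) = 5472*(2*(8 + 16)/17) = 5472*(2*(1/17)*24) = 5472*(48/17) = 262656/17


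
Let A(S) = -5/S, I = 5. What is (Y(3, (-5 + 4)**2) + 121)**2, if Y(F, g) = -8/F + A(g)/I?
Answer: 123904/9 ≈ 13767.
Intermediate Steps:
Y(F, g) = -1/g - 8/F (Y(F, g) = -8/F - 5/g/5 = -8/F - 5/g*(1/5) = -8/F - 1/g = -1/g - 8/F)
(Y(3, (-5 + 4)**2) + 121)**2 = ((-1/((-5 + 4)**2) - 8/3) + 121)**2 = ((-1/((-1)**2) - 8*1/3) + 121)**2 = ((-1/1 - 8/3) + 121)**2 = ((-1*1 - 8/3) + 121)**2 = ((-1 - 8/3) + 121)**2 = (-11/3 + 121)**2 = (352/3)**2 = 123904/9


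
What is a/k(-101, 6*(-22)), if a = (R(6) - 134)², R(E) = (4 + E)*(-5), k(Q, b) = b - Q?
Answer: -33856/31 ≈ -1092.1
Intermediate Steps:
R(E) = -20 - 5*E
a = 33856 (a = ((-20 - 5*6) - 134)² = ((-20 - 30) - 134)² = (-50 - 134)² = (-184)² = 33856)
a/k(-101, 6*(-22)) = 33856/(6*(-22) - 1*(-101)) = 33856/(-132 + 101) = 33856/(-31) = 33856*(-1/31) = -33856/31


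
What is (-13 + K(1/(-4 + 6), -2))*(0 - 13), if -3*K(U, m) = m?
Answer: 481/3 ≈ 160.33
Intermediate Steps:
K(U, m) = -m/3
(-13 + K(1/(-4 + 6), -2))*(0 - 13) = (-13 - 1/3*(-2))*(0 - 13) = (-13 + 2/3)*(-13) = -37/3*(-13) = 481/3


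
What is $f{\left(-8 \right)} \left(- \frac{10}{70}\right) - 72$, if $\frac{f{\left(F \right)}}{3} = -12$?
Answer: $- \frac{468}{7} \approx -66.857$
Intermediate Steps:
$f{\left(F \right)} = -36$ ($f{\left(F \right)} = 3 \left(-12\right) = -36$)
$f{\left(-8 \right)} \left(- \frac{10}{70}\right) - 72 = - 36 \left(- \frac{10}{70}\right) - 72 = - 36 \left(\left(-10\right) \frac{1}{70}\right) - 72 = \left(-36\right) \left(- \frac{1}{7}\right) - 72 = \frac{36}{7} - 72 = - \frac{468}{7}$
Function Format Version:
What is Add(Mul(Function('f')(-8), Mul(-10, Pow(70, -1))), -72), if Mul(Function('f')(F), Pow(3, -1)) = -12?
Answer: Rational(-468, 7) ≈ -66.857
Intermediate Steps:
Function('f')(F) = -36 (Function('f')(F) = Mul(3, -12) = -36)
Add(Mul(Function('f')(-8), Mul(-10, Pow(70, -1))), -72) = Add(Mul(-36, Mul(-10, Pow(70, -1))), -72) = Add(Mul(-36, Mul(-10, Rational(1, 70))), -72) = Add(Mul(-36, Rational(-1, 7)), -72) = Add(Rational(36, 7), -72) = Rational(-468, 7)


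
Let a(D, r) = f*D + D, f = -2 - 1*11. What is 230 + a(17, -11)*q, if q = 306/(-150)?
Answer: 16154/25 ≈ 646.16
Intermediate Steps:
f = -13 (f = -2 - 11 = -13)
q = -51/25 (q = 306*(-1/150) = -51/25 ≈ -2.0400)
a(D, r) = -12*D (a(D, r) = -13*D + D = -12*D)
230 + a(17, -11)*q = 230 - 12*17*(-51/25) = 230 - 204*(-51/25) = 230 + 10404/25 = 16154/25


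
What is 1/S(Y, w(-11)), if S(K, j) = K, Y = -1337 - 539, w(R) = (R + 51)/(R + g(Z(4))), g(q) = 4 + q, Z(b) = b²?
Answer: -1/1876 ≈ -0.00053305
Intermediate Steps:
w(R) = (51 + R)/(20 + R) (w(R) = (R + 51)/(R + (4 + 4²)) = (51 + R)/(R + (4 + 16)) = (51 + R)/(R + 20) = (51 + R)/(20 + R))
Y = -1876
1/S(Y, w(-11)) = 1/(-1876) = -1/1876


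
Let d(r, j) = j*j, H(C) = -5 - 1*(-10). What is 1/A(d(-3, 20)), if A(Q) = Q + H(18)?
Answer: 1/405 ≈ 0.0024691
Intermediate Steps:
H(C) = 5 (H(C) = -5 + 10 = 5)
d(r, j) = j**2
A(Q) = 5 + Q (A(Q) = Q + 5 = 5 + Q)
1/A(d(-3, 20)) = 1/(5 + 20**2) = 1/(5 + 400) = 1/405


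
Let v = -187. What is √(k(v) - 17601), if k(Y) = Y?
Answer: 2*I*√4447 ≈ 133.37*I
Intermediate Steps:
√(k(v) - 17601) = √(-187 - 17601) = √(-17788) = 2*I*√4447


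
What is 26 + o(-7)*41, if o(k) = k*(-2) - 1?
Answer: 559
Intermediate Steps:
o(k) = -1 - 2*k (o(k) = -2*k - 1 = -1 - 2*k)
26 + o(-7)*41 = 26 + (-1 - 2*(-7))*41 = 26 + (-1 + 14)*41 = 26 + 13*41 = 26 + 533 = 559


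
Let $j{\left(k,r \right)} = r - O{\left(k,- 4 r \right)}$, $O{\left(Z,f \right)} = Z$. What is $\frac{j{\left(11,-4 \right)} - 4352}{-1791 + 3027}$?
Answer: $- \frac{4367}{1236} \approx -3.5332$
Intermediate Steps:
$j{\left(k,r \right)} = r - k$
$\frac{j{\left(11,-4 \right)} - 4352}{-1791 + 3027} = \frac{\left(-4 - 11\right) - 4352}{-1791 + 3027} = \frac{\left(-4 - 11\right) - 4352}{1236} = \left(-15 - 4352\right) \frac{1}{1236} = \left(-4367\right) \frac{1}{1236} = - \frac{4367}{1236}$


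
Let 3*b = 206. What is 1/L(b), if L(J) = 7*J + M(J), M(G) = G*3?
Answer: 3/2060 ≈ 0.0014563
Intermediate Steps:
b = 206/3 (b = (⅓)*206 = 206/3 ≈ 68.667)
M(G) = 3*G
L(J) = 10*J (L(J) = 7*J + 3*J = 10*J)
1/L(b) = 1/(10*(206/3)) = 1/(2060/3) = 3/2060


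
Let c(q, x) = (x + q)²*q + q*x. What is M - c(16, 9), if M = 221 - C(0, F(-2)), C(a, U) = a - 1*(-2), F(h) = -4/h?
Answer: -9925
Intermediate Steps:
C(a, U) = 2 + a (C(a, U) = a + 2 = 2 + a)
c(q, x) = q*x + q*(q + x)² (c(q, x) = (q + x)²*q + q*x = q*(q + x)² + q*x = q*x + q*(q + x)²)
M = 219 (M = 221 - (2 + 0) = 221 - 1*2 = 221 - 2 = 219)
M - c(16, 9) = 219 - 16*(9 + (16 + 9)²) = 219 - 16*(9 + 25²) = 219 - 16*(9 + 625) = 219 - 16*634 = 219 - 1*10144 = 219 - 10144 = -9925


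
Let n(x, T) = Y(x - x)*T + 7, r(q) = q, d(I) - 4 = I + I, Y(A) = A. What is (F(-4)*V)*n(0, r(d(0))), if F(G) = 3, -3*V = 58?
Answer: -406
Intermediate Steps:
V = -58/3 (V = -⅓*58 = -58/3 ≈ -19.333)
d(I) = 4 + 2*I (d(I) = 4 + (I + I) = 4 + 2*I)
n(x, T) = 7 (n(x, T) = (x - x)*T + 7 = 0*T + 7 = 0 + 7 = 7)
(F(-4)*V)*n(0, r(d(0))) = (3*(-58/3))*7 = -58*7 = -406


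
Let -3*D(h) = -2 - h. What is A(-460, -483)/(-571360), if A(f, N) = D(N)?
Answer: 481/1714080 ≈ 0.00028062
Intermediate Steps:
D(h) = ⅔ + h/3 (D(h) = -(-2 - h)/3 = ⅔ + h/3)
A(f, N) = ⅔ + N/3
A(-460, -483)/(-571360) = (⅔ + (⅓)*(-483))/(-571360) = (⅔ - 161)*(-1/571360) = -481/3*(-1/571360) = 481/1714080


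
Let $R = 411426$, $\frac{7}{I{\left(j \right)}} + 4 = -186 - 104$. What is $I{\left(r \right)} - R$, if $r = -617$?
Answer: $- \frac{17279893}{42} \approx -4.1143 \cdot 10^{5}$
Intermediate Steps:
$I{\left(j \right)} = - \frac{1}{42}$ ($I{\left(j \right)} = \frac{7}{-4 - 290} = \frac{7}{-294} = 7 \left(- \frac{1}{294}\right) = - \frac{1}{42}$)
$I{\left(r \right)} - R = - \frac{1}{42} - 411426 = - \frac{17279893}{42}$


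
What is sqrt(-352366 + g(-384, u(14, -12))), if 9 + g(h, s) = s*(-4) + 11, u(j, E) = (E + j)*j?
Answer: 6*I*sqrt(9791) ≈ 593.7*I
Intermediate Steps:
u(j, E) = j*(E + j)
g(h, s) = 2 - 4*s (g(h, s) = -9 + (s*(-4) + 11) = -9 + (-4*s + 11) = -9 + (11 - 4*s) = 2 - 4*s)
sqrt(-352366 + g(-384, u(14, -12))) = sqrt(-352366 + (2 - 56*(-12 + 14))) = sqrt(-352366 + (2 - 56*2)) = sqrt(-352366 + (2 - 4*28)) = sqrt(-352366 + (2 - 112)) = sqrt(-352366 - 110) = sqrt(-352476) = 6*I*sqrt(9791)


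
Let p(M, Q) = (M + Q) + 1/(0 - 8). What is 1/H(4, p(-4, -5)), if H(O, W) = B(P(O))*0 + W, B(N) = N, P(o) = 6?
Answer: -8/73 ≈ -0.10959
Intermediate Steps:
p(M, Q) = -1/8 + M + Q (p(M, Q) = (M + Q) + 1/(-8) = (M + Q) - 1/8 = -1/8 + M + Q)
H(O, W) = W (H(O, W) = 6*0 + W = 0 + W = W)
1/H(4, p(-4, -5)) = 1/(-1/8 - 4 - 5) = 1/(-73/8) = -8/73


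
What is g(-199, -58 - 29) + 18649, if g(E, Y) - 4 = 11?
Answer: 18664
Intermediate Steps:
g(E, Y) = 15 (g(E, Y) = 4 + 11 = 15)
g(-199, -58 - 29) + 18649 = 15 + 18649 = 18664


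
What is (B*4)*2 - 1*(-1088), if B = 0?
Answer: 1088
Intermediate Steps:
(B*4)*2 - 1*(-1088) = (0*4)*2 - 1*(-1088) = 0*2 + 1088 = 0 + 1088 = 1088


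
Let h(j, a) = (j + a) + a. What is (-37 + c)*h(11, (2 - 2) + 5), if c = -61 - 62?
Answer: -3360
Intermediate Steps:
h(j, a) = j + 2*a (h(j, a) = (a + j) + a = j + 2*a)
c = -123
(-37 + c)*h(11, (2 - 2) + 5) = (-37 - 123)*(11 + 2*((2 - 2) + 5)) = -160*(11 + 2*(0 + 5)) = -160*(11 + 2*5) = -160*(11 + 10) = -160*21 = -3360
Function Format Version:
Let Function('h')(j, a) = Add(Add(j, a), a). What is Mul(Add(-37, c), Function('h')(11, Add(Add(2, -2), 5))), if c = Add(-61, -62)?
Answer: -3360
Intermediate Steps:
Function('h')(j, a) = Add(j, Mul(2, a)) (Function('h')(j, a) = Add(Add(a, j), a) = Add(j, Mul(2, a)))
c = -123
Mul(Add(-37, c), Function('h')(11, Add(Add(2, -2), 5))) = Mul(Add(-37, -123), Add(11, Mul(2, Add(Add(2, -2), 5)))) = Mul(-160, Add(11, Mul(2, Add(0, 5)))) = Mul(-160, Add(11, Mul(2, 5))) = Mul(-160, Add(11, 10)) = Mul(-160, 21) = -3360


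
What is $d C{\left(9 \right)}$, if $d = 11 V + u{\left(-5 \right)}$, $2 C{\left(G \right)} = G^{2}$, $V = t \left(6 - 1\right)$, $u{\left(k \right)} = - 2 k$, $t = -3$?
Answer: $- \frac{12555}{2} \approx -6277.5$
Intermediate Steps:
$V = -15$ ($V = - 3 \left(6 - 1\right) = \left(-3\right) 5 = -15$)
$C{\left(G \right)} = \frac{G^{2}}{2}$
$d = -155$ ($d = 11 \left(-15\right) - -10 = -165 + 10 = -155$)
$d C{\left(9 \right)} = - 155 \frac{9^{2}}{2} = - 155 \cdot \frac{1}{2} \cdot 81 = \left(-155\right) \frac{81}{2} = - \frac{12555}{2}$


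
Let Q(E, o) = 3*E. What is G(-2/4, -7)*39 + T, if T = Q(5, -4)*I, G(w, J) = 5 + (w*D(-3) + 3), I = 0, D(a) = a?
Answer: 741/2 ≈ 370.50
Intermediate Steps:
G(w, J) = 8 - 3*w (G(w, J) = 5 + (w*(-3) + 3) = 5 + (-3*w + 3) = 5 + (3 - 3*w) = 8 - 3*w)
T = 0 (T = (3*5)*0 = 15*0 = 0)
G(-2/4, -7)*39 + T = (8 - (-6)/4)*39 + 0 = (8 - 3*(-1/2))*39 + 0 = (8 + 3/2)*39 + 0 = (19/2)*39 + 0 = 741/2 + 0 = 741/2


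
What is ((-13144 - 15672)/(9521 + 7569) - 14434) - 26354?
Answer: -348547868/8545 ≈ -40790.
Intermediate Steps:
((-13144 - 15672)/(9521 + 7569) - 14434) - 26354 = (-28816/17090 - 14434) - 26354 = (-28816*1/17090 - 14434) - 26354 = (-14408/8545 - 14434) - 26354 = -123352938/8545 - 26354 = -348547868/8545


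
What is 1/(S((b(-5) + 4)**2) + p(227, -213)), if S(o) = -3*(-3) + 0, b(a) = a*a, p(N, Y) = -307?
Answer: -1/298 ≈ -0.0033557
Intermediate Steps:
b(a) = a**2
S(o) = 9 (S(o) = 9 + 0 = 9)
1/(S((b(-5) + 4)**2) + p(227, -213)) = 1/(9 - 307) = 1/(-298) = -1/298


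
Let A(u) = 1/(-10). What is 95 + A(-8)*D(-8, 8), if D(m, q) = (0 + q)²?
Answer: 443/5 ≈ 88.600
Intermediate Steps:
A(u) = -⅒ (A(u) = 1*(-⅒) = -⅒)
D(m, q) = q²
95 + A(-8)*D(-8, 8) = 95 - ⅒*8² = 95 - ⅒*64 = 95 - 32/5 = 443/5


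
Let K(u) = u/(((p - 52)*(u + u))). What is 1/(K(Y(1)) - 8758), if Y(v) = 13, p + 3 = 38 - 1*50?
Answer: -134/1173573 ≈ -0.00011418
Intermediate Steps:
p = -15 (p = -3 + (38 - 1*50) = -3 + (38 - 50) = -3 - 12 = -15)
K(u) = -1/134 (K(u) = u/(((-15 - 52)*(u + u))) = u/((-134*u)) = u*(-1/(134*u)) = -1/134)
1/(K(Y(1)) - 8758) = 1/(-1/134 - 8758) = 1/(-1173573/134) = -134/1173573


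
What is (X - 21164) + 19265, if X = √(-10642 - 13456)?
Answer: -1899 + I*√24098 ≈ -1899.0 + 155.24*I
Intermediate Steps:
X = I*√24098 (X = √(-24098) = I*√24098 ≈ 155.24*I)
(X - 21164) + 19265 = (I*√24098 - 21164) + 19265 = (-21164 + I*√24098) + 19265 = -1899 + I*√24098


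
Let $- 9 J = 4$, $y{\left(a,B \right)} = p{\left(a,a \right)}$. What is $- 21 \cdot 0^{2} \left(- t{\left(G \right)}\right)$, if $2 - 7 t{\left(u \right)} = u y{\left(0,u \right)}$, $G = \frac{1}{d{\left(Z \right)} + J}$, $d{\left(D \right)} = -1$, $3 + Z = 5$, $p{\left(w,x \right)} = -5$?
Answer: $0$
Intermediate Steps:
$y{\left(a,B \right)} = -5$
$Z = 2$ ($Z = -3 + 5 = 2$)
$J = - \frac{4}{9}$ ($J = \left(- \frac{1}{9}\right) 4 = - \frac{4}{9} \approx -0.44444$)
$G = - \frac{9}{13}$ ($G = \frac{1}{-1 - \frac{4}{9}} = \frac{1}{- \frac{13}{9}} = - \frac{9}{13} \approx -0.69231$)
$t{\left(u \right)} = \frac{2}{7} + \frac{5 u}{7}$ ($t{\left(u \right)} = \frac{2}{7} - \frac{u \left(-5\right)}{7} = \frac{2}{7} - \frac{\left(-5\right) u}{7} = \frac{2}{7} + \frac{5 u}{7}$)
$- 21 \cdot 0^{2} \left(- t{\left(G \right)}\right) = - 21 \cdot 0^{2} \left(- (\frac{2}{7} + \frac{5}{7} \left(- \frac{9}{13}\right))\right) = \left(-21\right) 0 \left(- (\frac{2}{7} - \frac{45}{91})\right) = 0 \left(\left(-1\right) \left(- \frac{19}{91}\right)\right) = 0 \cdot \frac{19}{91} = 0$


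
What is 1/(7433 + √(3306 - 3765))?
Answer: 7433/55249948 - 3*I*√51/55249948 ≈ 0.00013453 - 3.8777e-7*I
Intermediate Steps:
1/(7433 + √(3306 - 3765)) = 1/(7433 + √(-459)) = 1/(7433 + 3*I*√51)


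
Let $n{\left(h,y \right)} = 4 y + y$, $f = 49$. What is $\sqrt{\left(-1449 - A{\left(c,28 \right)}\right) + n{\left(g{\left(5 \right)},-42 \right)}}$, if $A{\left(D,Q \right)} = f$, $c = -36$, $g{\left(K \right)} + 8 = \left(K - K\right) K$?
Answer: $2 i \sqrt{427} \approx 41.328 i$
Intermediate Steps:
$g{\left(K \right)} = -8$ ($g{\left(K \right)} = -8 + \left(K - K\right) K = -8 + 0 K = -8 + 0 = -8$)
$n{\left(h,y \right)} = 5 y$
$A{\left(D,Q \right)} = 49$
$\sqrt{\left(-1449 - A{\left(c,28 \right)}\right) + n{\left(g{\left(5 \right)},-42 \right)}} = \sqrt{\left(-1449 - 49\right) + 5 \left(-42\right)} = \sqrt{\left(-1449 - 49\right) - 210} = \sqrt{-1498 - 210} = \sqrt{-1708} = 2 i \sqrt{427}$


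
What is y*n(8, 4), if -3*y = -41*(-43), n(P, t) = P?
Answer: -14104/3 ≈ -4701.3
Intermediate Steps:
y = -1763/3 (y = -(-41)*(-43)/3 = -1/3*1763 = -1763/3 ≈ -587.67)
y*n(8, 4) = -1763/3*8 = -14104/3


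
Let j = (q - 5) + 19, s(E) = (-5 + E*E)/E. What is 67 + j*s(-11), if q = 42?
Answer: -5759/11 ≈ -523.54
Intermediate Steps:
s(E) = (-5 + E²)/E
j = 56 (j = (42 - 5) + 19 = 37 + 19 = 56)
67 + j*s(-11) = 67 + 56*(-11 - 5/(-11)) = 67 + 56*(-11 - 5*(-1/11)) = 67 + 56*(-11 + 5/11) = 67 + 56*(-116/11) = 67 - 6496/11 = -5759/11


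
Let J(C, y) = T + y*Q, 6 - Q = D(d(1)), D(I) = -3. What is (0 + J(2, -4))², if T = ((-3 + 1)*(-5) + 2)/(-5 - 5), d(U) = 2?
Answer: 34596/25 ≈ 1383.8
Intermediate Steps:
Q = 9 (Q = 6 - 1*(-3) = 6 + 3 = 9)
T = -6/5 (T = (-2*(-5) + 2)/(-10) = (10 + 2)*(-⅒) = 12*(-⅒) = -6/5 ≈ -1.2000)
J(C, y) = -6/5 + 9*y (J(C, y) = -6/5 + y*9 = -6/5 + 9*y)
(0 + J(2, -4))² = (0 + (-6/5 + 9*(-4)))² = (0 + (-6/5 - 36))² = (0 - 186/5)² = (-186/5)² = 34596/25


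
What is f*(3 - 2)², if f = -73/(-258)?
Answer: 73/258 ≈ 0.28295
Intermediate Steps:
f = 73/258 (f = -73*(-1/258) = 73/258 ≈ 0.28295)
f*(3 - 2)² = 73*(3 - 2)²/258 = (73/258)*1² = (73/258)*1 = 73/258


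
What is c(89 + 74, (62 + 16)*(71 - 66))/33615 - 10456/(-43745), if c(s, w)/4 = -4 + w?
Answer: 83804144/294097635 ≈ 0.28495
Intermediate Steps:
c(s, w) = -16 + 4*w (c(s, w) = 4*(-4 + w) = -16 + 4*w)
c(89 + 74, (62 + 16)*(71 - 66))/33615 - 10456/(-43745) = (-16 + 4*((62 + 16)*(71 - 66)))/33615 - 10456/(-43745) = (-16 + 4*(78*5))*(1/33615) - 10456*(-1/43745) = (-16 + 4*390)*(1/33615) + 10456/43745 = (-16 + 1560)*(1/33615) + 10456/43745 = 1544*(1/33615) + 10456/43745 = 1544/33615 + 10456/43745 = 83804144/294097635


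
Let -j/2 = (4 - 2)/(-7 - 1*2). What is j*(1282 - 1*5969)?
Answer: -18748/9 ≈ -2083.1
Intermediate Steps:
j = 4/9 (j = -2*(4 - 2)/(-7 - 1*2) = -4/(-7 - 2) = -4/(-9) = -4*(-1)/9 = -2*(-2/9) = 4/9 ≈ 0.44444)
j*(1282 - 1*5969) = 4*(1282 - 1*5969)/9 = 4*(1282 - 5969)/9 = (4/9)*(-4687) = -18748/9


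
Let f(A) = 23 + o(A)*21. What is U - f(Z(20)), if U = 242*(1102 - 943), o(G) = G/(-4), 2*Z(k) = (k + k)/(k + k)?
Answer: 307661/8 ≈ 38458.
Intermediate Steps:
Z(k) = ½ (Z(k) = ((k + k)/(k + k))/2 = ((2*k)/((2*k)))/2 = ((2*k)*(1/(2*k)))/2 = (½)*1 = ½)
o(G) = -G/4 (o(G) = G*(-¼) = -G/4)
f(A) = 23 - 21*A/4 (f(A) = 23 - A/4*21 = 23 - 21*A/4)
U = 38478 (U = 242*159 = 38478)
U - f(Z(20)) = 38478 - (23 - 21/4*½) = 38478 - (23 - 21/8) = 38478 - 1*163/8 = 38478 - 163/8 = 307661/8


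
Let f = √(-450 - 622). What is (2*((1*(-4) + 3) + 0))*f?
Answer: -8*I*√67 ≈ -65.483*I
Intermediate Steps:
f = 4*I*√67 (f = √(-1072) = 4*I*√67 ≈ 32.741*I)
(2*((1*(-4) + 3) + 0))*f = (2*((1*(-4) + 3) + 0))*(4*I*√67) = (2*((-4 + 3) + 0))*(4*I*√67) = (2*(-1 + 0))*(4*I*√67) = (2*(-1))*(4*I*√67) = -8*I*√67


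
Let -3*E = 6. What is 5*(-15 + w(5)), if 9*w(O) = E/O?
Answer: -677/9 ≈ -75.222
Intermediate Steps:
E = -2 (E = -⅓*6 = -2)
w(O) = -2/(9*O) (w(O) = (-2/O)/9 = -2/(9*O))
5*(-15 + w(5)) = 5*(-15 - 2/9/5) = 5*(-15 - 2/9*⅕) = 5*(-15 - 2/45) = 5*(-677/45) = -677/9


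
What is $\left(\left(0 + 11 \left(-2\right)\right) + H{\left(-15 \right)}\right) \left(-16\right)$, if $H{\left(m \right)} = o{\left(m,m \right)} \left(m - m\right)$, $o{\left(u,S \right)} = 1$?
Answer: $352$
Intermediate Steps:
$H{\left(m \right)} = 0$ ($H{\left(m \right)} = 1 \left(m - m\right) = 1 \cdot 0 = 0$)
$\left(\left(0 + 11 \left(-2\right)\right) + H{\left(-15 \right)}\right) \left(-16\right) = \left(\left(0 + 11 \left(-2\right)\right) + 0\right) \left(-16\right) = \left(\left(0 - 22\right) + 0\right) \left(-16\right) = \left(-22 + 0\right) \left(-16\right) = \left(-22\right) \left(-16\right) = 352$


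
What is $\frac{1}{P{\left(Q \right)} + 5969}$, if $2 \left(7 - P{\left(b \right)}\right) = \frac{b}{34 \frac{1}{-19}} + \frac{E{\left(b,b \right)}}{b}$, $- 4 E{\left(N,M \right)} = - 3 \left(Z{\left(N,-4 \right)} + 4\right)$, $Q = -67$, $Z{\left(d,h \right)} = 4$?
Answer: $\frac{4556}{27141569} \approx 0.00016786$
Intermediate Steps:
$E{\left(N,M \right)} = 6$ ($E{\left(N,M \right)} = - \frac{\left(-3\right) \left(4 + 4\right)}{4} = - \frac{\left(-3\right) 8}{4} = \left(- \frac{1}{4}\right) \left(-24\right) = 6$)
$P{\left(b \right)} = 7 - \frac{3}{b} + \frac{19 b}{68}$ ($P{\left(b \right)} = 7 - \frac{\frac{b}{34 \frac{1}{-19}} + \frac{6}{b}}{2} = 7 - \frac{\frac{b}{34 \left(- \frac{1}{19}\right)} + \frac{6}{b}}{2} = 7 - \frac{\frac{b}{- \frac{34}{19}} + \frac{6}{b}}{2} = 7 - \frac{b \left(- \frac{19}{34}\right) + \frac{6}{b}}{2} = 7 - \frac{- \frac{19 b}{34} + \frac{6}{b}}{2} = 7 - \frac{\frac{6}{b} - \frac{19 b}{34}}{2} = 7 + \left(- \frac{3}{b} + \frac{19 b}{68}\right) = 7 - \frac{3}{b} + \frac{19 b}{68}$)
$\frac{1}{P{\left(Q \right)} + 5969} = \frac{1}{\left(7 - \frac{3}{-67} + \frac{19}{68} \left(-67\right)\right) + 5969} = \frac{1}{\left(7 - - \frac{3}{67} - \frac{1273}{68}\right) + 5969} = \frac{1}{\left(7 + \frac{3}{67} - \frac{1273}{68}\right) + 5969} = \frac{1}{- \frac{53195}{4556} + 5969} = \frac{1}{\frac{27141569}{4556}} = \frac{4556}{27141569}$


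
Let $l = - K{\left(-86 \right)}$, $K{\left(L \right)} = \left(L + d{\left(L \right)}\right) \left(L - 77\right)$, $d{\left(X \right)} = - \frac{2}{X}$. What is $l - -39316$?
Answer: $\frac{1087977}{43} \approx 25302.0$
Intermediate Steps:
$K{\left(L \right)} = \left(-77 + L\right) \left(L - \frac{2}{L}\right)$ ($K{\left(L \right)} = \left(L - \frac{2}{L}\right) \left(L - 77\right) = \left(L - \frac{2}{L}\right) \left(-77 + L\right) = \left(-77 + L\right) \left(L - \frac{2}{L}\right)$)
$l = - \frac{602611}{43}$ ($l = - (-2 + \left(-86\right)^{2} - -6622 + \frac{154}{-86}) = - (-2 + 7396 + 6622 + 154 \left(- \frac{1}{86}\right)) = - (-2 + 7396 + 6622 - \frac{77}{43}) = \left(-1\right) \frac{602611}{43} = - \frac{602611}{43} \approx -14014.0$)
$l - -39316 = - \frac{602611}{43} - -39316 = - \frac{602611}{43} + 39316 = \frac{1087977}{43}$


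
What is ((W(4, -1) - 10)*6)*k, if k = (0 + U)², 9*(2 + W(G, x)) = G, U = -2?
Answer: -832/3 ≈ -277.33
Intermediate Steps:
W(G, x) = -2 + G/9
k = 4 (k = (0 - 2)² = (-2)² = 4)
((W(4, -1) - 10)*6)*k = (((-2 + (⅑)*4) - 10)*6)*4 = (((-2 + 4/9) - 10)*6)*4 = ((-14/9 - 10)*6)*4 = -104/9*6*4 = -208/3*4 = -832/3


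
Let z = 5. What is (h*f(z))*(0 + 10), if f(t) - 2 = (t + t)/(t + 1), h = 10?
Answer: 1100/3 ≈ 366.67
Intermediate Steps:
f(t) = 2 + 2*t/(1 + t) (f(t) = 2 + (t + t)/(t + 1) = 2 + (2*t)/(1 + t) = 2 + 2*t/(1 + t))
(h*f(z))*(0 + 10) = (10*(2*(1 + 2*5)/(1 + 5)))*(0 + 10) = (10*(2*(1 + 10)/6))*10 = (10*(2*(⅙)*11))*10 = (10*(11/3))*10 = (110/3)*10 = 1100/3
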